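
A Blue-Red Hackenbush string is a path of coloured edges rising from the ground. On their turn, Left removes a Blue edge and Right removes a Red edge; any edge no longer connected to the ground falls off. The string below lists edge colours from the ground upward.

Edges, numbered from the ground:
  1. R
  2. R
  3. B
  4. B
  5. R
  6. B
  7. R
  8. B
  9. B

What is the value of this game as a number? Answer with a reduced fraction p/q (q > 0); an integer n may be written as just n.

-169/128

Build value(s[:k]) for k = 1..9, string s = R R B B R B R B B.
value(R) = { none | 0 } => -1
value(RR) = { none | -1, 0 } => -2
value(RRB) = { -2 | -1, 0 } => -3/2
value(RRBB) = { -2, -3/2 | -1, 0 } => -5/4
value(RRBBR) = { -2, -3/2 | -5/4, -1, 0 } => -11/8
value(RRBBRB) = { -2, -3/2, -11/8 | -5/4, -1, 0 } => -21/16
value(RRBBRBR) = { -2, -3/2, -11/8 | -21/16, -5/4, -1, 0 } => -43/32
value(RRBBRBRB) = { -2, -3/2, -11/8, -43/32 | -21/16, -5/4, -1, 0 } => -85/64
value(RRBBRBRBB) = { -2, -3/2, -11/8, -43/32, -85/64 | -21/16, -5/4, -1, 0 } => -169/128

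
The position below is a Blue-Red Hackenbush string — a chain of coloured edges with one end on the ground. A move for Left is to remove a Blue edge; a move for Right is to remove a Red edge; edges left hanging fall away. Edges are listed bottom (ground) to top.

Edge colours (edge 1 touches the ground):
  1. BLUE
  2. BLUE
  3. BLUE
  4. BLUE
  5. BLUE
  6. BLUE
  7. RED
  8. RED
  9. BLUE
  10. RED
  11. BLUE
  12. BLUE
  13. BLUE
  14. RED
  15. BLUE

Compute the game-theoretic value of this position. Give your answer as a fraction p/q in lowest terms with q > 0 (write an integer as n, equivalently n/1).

v(B) = { 0 | none } gives 1
v(BB) = { 0,1 | none } gives 2
v(BBB) = { 0,1,2 | none } gives 3
v(BBBB) = { 0,1,2,3 | none } gives 4
v(BBBBB) = { 0,1,2,3,4 | none } gives 5
v(BBBBBB) = { 0,1,2,3,4,5 | none } gives 6
v(BBBBBBR) = { 0,1,2,3,4,5 | 6 } gives 11/2
v(BBBBBBRR) = { 0,1,2,3,4,5 | 11/2,6 } gives 21/4
v(BBBBBBRRB) = { 0,1,2,3,4,5,21/4 | 11/2,6 } gives 43/8
v(BBBBBBRRBR) = { 0,1,2,3,4,5,21/4 | 43/8,11/2,6 } gives 85/16
v(BBBBBBRRBRB) = { 0,1,2,3,4,5,21/4,85/16 | 43/8,11/2,6 } gives 171/32
v(BBBBBBRRBRBB) = { 0,1,2,3,4,5,21/4,85/16,171/32 | 43/8,11/2,6 } gives 343/64
v(BBBBBBRRBRBBB) = { 0,1,2,3,4,5,21/4,85/16,171/32,343/64 | 43/8,11/2,6 } gives 687/128
v(BBBBBBRRBRBBBR) = { 0,1,2,3,4,5,21/4,85/16,171/32,343/64 | 687/128,43/8,11/2,6 } gives 1373/256
v(BBBBBBRRBRBBBRB) = { 0,1,2,3,4,5,21/4,85/16,171/32,343/64,1373/256 | 687/128,43/8,11/2,6 } gives 2747/512

2747/512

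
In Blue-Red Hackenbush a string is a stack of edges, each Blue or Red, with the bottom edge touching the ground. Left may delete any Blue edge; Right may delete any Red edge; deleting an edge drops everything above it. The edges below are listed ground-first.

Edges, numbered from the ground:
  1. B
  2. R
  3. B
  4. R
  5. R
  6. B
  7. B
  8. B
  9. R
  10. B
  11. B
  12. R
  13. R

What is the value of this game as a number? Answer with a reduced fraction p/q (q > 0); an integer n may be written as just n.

B: Left { 0 }, Right { — } — simplest 1
BR: Left { 0 }, Right { 1 } — simplest 1/2
BRB: Left { 0, 1/2 }, Right { 1 } — simplest 3/4
BRBR: Left { 0, 1/2 }, Right { 3/4, 1 } — simplest 5/8
BRBRR: Left { 0, 1/2 }, Right { 5/8, 3/4, 1 } — simplest 9/16
BRBRRB: Left { 0, 1/2, 9/16 }, Right { 5/8, 3/4, 1 } — simplest 19/32
BRBRRBB: Left { 0, 1/2, 9/16, 19/32 }, Right { 5/8, 3/4, 1 } — simplest 39/64
BRBRRBBB: Left { 0, 1/2, 9/16, 19/32, 39/64 }, Right { 5/8, 3/4, 1 } — simplest 79/128
BRBRRBBBR: Left { 0, 1/2, 9/16, 19/32, 39/64 }, Right { 79/128, 5/8, 3/4, 1 } — simplest 157/256
BRBRRBBBRB: Left { 0, 1/2, 9/16, 19/32, 39/64, 157/256 }, Right { 79/128, 5/8, 3/4, 1 } — simplest 315/512
BRBRRBBBRBB: Left { 0, 1/2, 9/16, 19/32, 39/64, 157/256, 315/512 }, Right { 79/128, 5/8, 3/4, 1 } — simplest 631/1024
BRBRRBBBRBBR: Left { 0, 1/2, 9/16, 19/32, 39/64, 157/256, 315/512 }, Right { 631/1024, 79/128, 5/8, 3/4, 1 } — simplest 1261/2048
BRBRRBBBRBBRR: Left { 0, 1/2, 9/16, 19/32, 39/64, 157/256, 315/512 }, Right { 1261/2048, 631/1024, 79/128, 5/8, 3/4, 1 } — simplest 2521/4096

2521/4096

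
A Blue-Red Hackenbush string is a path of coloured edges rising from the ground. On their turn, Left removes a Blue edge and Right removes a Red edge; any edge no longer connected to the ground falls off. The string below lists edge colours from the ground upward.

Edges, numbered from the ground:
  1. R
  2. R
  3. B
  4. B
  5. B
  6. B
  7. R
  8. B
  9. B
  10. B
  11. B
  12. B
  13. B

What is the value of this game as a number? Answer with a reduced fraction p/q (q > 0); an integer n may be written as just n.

-2177/2048

R: Left { — }, Right { 0 } gives simplest -1
RR: Left { — }, Right { -1; 0 } gives simplest -2
RRB: Left { -2 }, Right { -1; 0 } gives simplest -3/2
RRBB: Left { -2; -3/2 }, Right { -1; 0 } gives simplest -5/4
RRBBB: Left { -2; -3/2; -5/4 }, Right { -1; 0 } gives simplest -9/8
RRBBBB: Left { -2; -3/2; -5/4; -9/8 }, Right { -1; 0 } gives simplest -17/16
RRBBBBR: Left { -2; -3/2; -5/4; -9/8 }, Right { -17/16; -1; 0 } gives simplest -35/32
RRBBBBRB: Left { -2; -3/2; -5/4; -9/8; -35/32 }, Right { -17/16; -1; 0 } gives simplest -69/64
RRBBBBRBB: Left { -2; -3/2; -5/4; -9/8; -35/32; -69/64 }, Right { -17/16; -1; 0 } gives simplest -137/128
RRBBBBRBBB: Left { -2; -3/2; -5/4; -9/8; -35/32; -69/64; -137/128 }, Right { -17/16; -1; 0 } gives simplest -273/256
RRBBBBRBBBB: Left { -2; -3/2; -5/4; -9/8; -35/32; -69/64; -137/128; -273/256 }, Right { -17/16; -1; 0 } gives simplest -545/512
RRBBBBRBBBBB: Left { -2; -3/2; -5/4; -9/8; -35/32; -69/64; -137/128; -273/256; -545/512 }, Right { -17/16; -1; 0 } gives simplest -1089/1024
RRBBBBRBBBBBB: Left { -2; -3/2; -5/4; -9/8; -35/32; -69/64; -137/128; -273/256; -545/512; -1089/1024 }, Right { -17/16; -1; 0 } gives simplest -2177/2048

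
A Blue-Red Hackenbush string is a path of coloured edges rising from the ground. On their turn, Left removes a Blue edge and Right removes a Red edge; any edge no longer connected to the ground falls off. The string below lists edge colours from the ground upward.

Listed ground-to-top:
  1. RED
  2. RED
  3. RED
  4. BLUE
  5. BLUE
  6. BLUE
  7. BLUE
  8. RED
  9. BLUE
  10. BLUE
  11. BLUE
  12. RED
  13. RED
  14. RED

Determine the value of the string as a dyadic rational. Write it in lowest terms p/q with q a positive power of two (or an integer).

step 1: add RED to get R; options L={  } R={ 0 } — -1
step 2: add RED to get RR; options L={  } R={ -1; 0 } — -2
step 3: add RED to get RRR; options L={  } R={ -2; -1; 0 } — -3
step 4: add BLUE to get RRRB; options L={ -3 } R={ -2; -1; 0 } — -5/2
step 5: add BLUE to get RRRBB; options L={ -3; -5/2 } R={ -2; -1; 0 } — -9/4
step 6: add BLUE to get RRRBBB; options L={ -3; -5/2; -9/4 } R={ -2; -1; 0 } — -17/8
step 7: add BLUE to get RRRBBBB; options L={ -3; -5/2; -9/4; -17/8 } R={ -2; -1; 0 } — -33/16
step 8: add RED to get RRRBBBBR; options L={ -3; -5/2; -9/4; -17/8 } R={ -33/16; -2; -1; 0 } — -67/32
step 9: add BLUE to get RRRBBBBRB; options L={ -3; -5/2; -9/4; -17/8; -67/32 } R={ -33/16; -2; -1; 0 } — -133/64
step 10: add BLUE to get RRRBBBBRBB; options L={ -3; -5/2; -9/4; -17/8; -67/32; -133/64 } R={ -33/16; -2; -1; 0 } — -265/128
step 11: add BLUE to get RRRBBBBRBBB; options L={ -3; -5/2; -9/4; -17/8; -67/32; -133/64; -265/128 } R={ -33/16; -2; -1; 0 } — -529/256
step 12: add RED to get RRRBBBBRBBBR; options L={ -3; -5/2; -9/4; -17/8; -67/32; -133/64; -265/128 } R={ -529/256; -33/16; -2; -1; 0 } — -1059/512
step 13: add RED to get RRRBBBBRBBBRR; options L={ -3; -5/2; -9/4; -17/8; -67/32; -133/64; -265/128 } R={ -1059/512; -529/256; -33/16; -2; -1; 0 } — -2119/1024
step 14: add RED to get RRRBBBBRBBBRRR; options L={ -3; -5/2; -9/4; -17/8; -67/32; -133/64; -265/128 } R={ -2119/1024; -1059/512; -529/256; -33/16; -2; -1; 0 } — -4239/2048

-4239/2048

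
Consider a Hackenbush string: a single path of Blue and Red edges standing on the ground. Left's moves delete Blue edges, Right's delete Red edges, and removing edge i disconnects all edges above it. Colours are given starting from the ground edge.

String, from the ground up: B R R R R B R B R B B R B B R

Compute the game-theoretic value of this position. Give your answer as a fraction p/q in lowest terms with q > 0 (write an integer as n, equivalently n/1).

Prefix values for B R R R R B R B R B B R B B R via {L|R} + simplicity:
B: Left { 0 }, Right { none } -> simplest 1
BR: Left { 0 }, Right { 1 } -> simplest 1/2
BRR: Left { 0 }, Right { 1/2, 1 } -> simplest 1/4
BRRR: Left { 0 }, Right { 1/4, 1/2, 1 } -> simplest 1/8
BRRRR: Left { 0 }, Right { 1/8, 1/4, 1/2, 1 } -> simplest 1/16
BRRRRB: Left { 0, 1/16 }, Right { 1/8, 1/4, 1/2, 1 } -> simplest 3/32
BRRRRBR: Left { 0, 1/16 }, Right { 3/32, 1/8, 1/4, 1/2, 1 } -> simplest 5/64
BRRRRBRB: Left { 0, 1/16, 5/64 }, Right { 3/32, 1/8, 1/4, 1/2, 1 } -> simplest 11/128
BRRRRBRBR: Left { 0, 1/16, 5/64 }, Right { 11/128, 3/32, 1/8, 1/4, 1/2, 1 } -> simplest 21/256
BRRRRBRBRB: Left { 0, 1/16, 5/64, 21/256 }, Right { 11/128, 3/32, 1/8, 1/4, 1/2, 1 } -> simplest 43/512
BRRRRBRBRBB: Left { 0, 1/16, 5/64, 21/256, 43/512 }, Right { 11/128, 3/32, 1/8, 1/4, 1/2, 1 } -> simplest 87/1024
BRRRRBRBRBBR: Left { 0, 1/16, 5/64, 21/256, 43/512 }, Right { 87/1024, 11/128, 3/32, 1/8, 1/4, 1/2, 1 } -> simplest 173/2048
BRRRRBRBRBBRB: Left { 0, 1/16, 5/64, 21/256, 43/512, 173/2048 }, Right { 87/1024, 11/128, 3/32, 1/8, 1/4, 1/2, 1 } -> simplest 347/4096
BRRRRBRBRBBRBB: Left { 0, 1/16, 5/64, 21/256, 43/512, 173/2048, 347/4096 }, Right { 87/1024, 11/128, 3/32, 1/8, 1/4, 1/2, 1 } -> simplest 695/8192
BRRRRBRBRBBRBBR: Left { 0, 1/16, 5/64, 21/256, 43/512, 173/2048, 347/4096 }, Right { 695/8192, 87/1024, 11/128, 3/32, 1/8, 1/4, 1/2, 1 } -> simplest 1389/16384

1389/16384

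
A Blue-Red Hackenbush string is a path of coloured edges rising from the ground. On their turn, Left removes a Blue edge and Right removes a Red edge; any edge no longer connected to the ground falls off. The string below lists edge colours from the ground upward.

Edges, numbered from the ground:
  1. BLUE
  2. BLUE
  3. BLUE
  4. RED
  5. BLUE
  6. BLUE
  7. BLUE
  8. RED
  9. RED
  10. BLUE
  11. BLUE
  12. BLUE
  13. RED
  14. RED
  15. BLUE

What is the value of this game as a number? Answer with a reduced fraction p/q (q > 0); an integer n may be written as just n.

Build G(s[:k]) for k = 1..15, string s = BLUE BLUE BLUE RED BLUE BLUE BLUE RED RED BLUE BLUE BLUE RED RED BLUE.
B: Left { 0 }, Right { ∅ } → simplest 1
BB: Left { 0, 1 }, Right { ∅ } → simplest 2
BBB: Left { 0, 1, 2 }, Right { ∅ } → simplest 3
BBBR: Left { 0, 1, 2 }, Right { 3 } → simplest 5/2
BBBRB: Left { 0, 1, 2, 5/2 }, Right { 3 } → simplest 11/4
BBBRBB: Left { 0, 1, 2, 5/2, 11/4 }, Right { 3 } → simplest 23/8
BBBRBBB: Left { 0, 1, 2, 5/2, 11/4, 23/8 }, Right { 3 } → simplest 47/16
BBBRBBBR: Left { 0, 1, 2, 5/2, 11/4, 23/8 }, Right { 47/16, 3 } → simplest 93/32
BBBRBBBRR: Left { 0, 1, 2, 5/2, 11/4, 23/8 }, Right { 93/32, 47/16, 3 } → simplest 185/64
BBBRBBBRRB: Left { 0, 1, 2, 5/2, 11/4, 23/8, 185/64 }, Right { 93/32, 47/16, 3 } → simplest 371/128
BBBRBBBRRBB: Left { 0, 1, 2, 5/2, 11/4, 23/8, 185/64, 371/128 }, Right { 93/32, 47/16, 3 } → simplest 743/256
BBBRBBBRRBBB: Left { 0, 1, 2, 5/2, 11/4, 23/8, 185/64, 371/128, 743/256 }, Right { 93/32, 47/16, 3 } → simplest 1487/512
BBBRBBBRRBBBR: Left { 0, 1, 2, 5/2, 11/4, 23/8, 185/64, 371/128, 743/256 }, Right { 1487/512, 93/32, 47/16, 3 } → simplest 2973/1024
BBBRBBBRRBBBRR: Left { 0, 1, 2, 5/2, 11/4, 23/8, 185/64, 371/128, 743/256 }, Right { 2973/1024, 1487/512, 93/32, 47/16, 3 } → simplest 5945/2048
BBBRBBBRRBBBRRB: Left { 0, 1, 2, 5/2, 11/4, 23/8, 185/64, 371/128, 743/256, 5945/2048 }, Right { 2973/1024, 1487/512, 93/32, 47/16, 3 } → simplest 11891/4096

11891/4096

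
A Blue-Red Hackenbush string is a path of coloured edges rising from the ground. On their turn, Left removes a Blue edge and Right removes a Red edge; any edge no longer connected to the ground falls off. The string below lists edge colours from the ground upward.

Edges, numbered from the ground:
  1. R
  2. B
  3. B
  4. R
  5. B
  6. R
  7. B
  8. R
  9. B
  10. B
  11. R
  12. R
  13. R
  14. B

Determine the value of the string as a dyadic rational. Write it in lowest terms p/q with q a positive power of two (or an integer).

v_1 [R]  L=[none]  R=[0]  gives -1
v_2 [RB]  L=[-1]  R=[0]  gives -1/2
v_3 [RBB]  L=[-1, -1/2]  R=[0]  gives -1/4
v_4 [RBBR]  L=[-1, -1/2]  R=[-1/4, 0]  gives -3/8
v_5 [RBBRB]  L=[-1, -1/2, -3/8]  R=[-1/4, 0]  gives -5/16
v_6 [RBBRBR]  L=[-1, -1/2, -3/8]  R=[-5/16, -1/4, 0]  gives -11/32
v_7 [RBBRBRB]  L=[-1, -1/2, -3/8, -11/32]  R=[-5/16, -1/4, 0]  gives -21/64
v_8 [RBBRBRBR]  L=[-1, -1/2, -3/8, -11/32]  R=[-21/64, -5/16, -1/4, 0]  gives -43/128
v_9 [RBBRBRBRB]  L=[-1, -1/2, -3/8, -11/32, -43/128]  R=[-21/64, -5/16, -1/4, 0]  gives -85/256
v_10 [RBBRBRBRBB]  L=[-1, -1/2, -3/8, -11/32, -43/128, -85/256]  R=[-21/64, -5/16, -1/4, 0]  gives -169/512
v_11 [RBBRBRBRBBR]  L=[-1, -1/2, -3/8, -11/32, -43/128, -85/256]  R=[-169/512, -21/64, -5/16, -1/4, 0]  gives -339/1024
v_12 [RBBRBRBRBBRR]  L=[-1, -1/2, -3/8, -11/32, -43/128, -85/256]  R=[-339/1024, -169/512, -21/64, -5/16, -1/4, 0]  gives -679/2048
v_13 [RBBRBRBRBBRRR]  L=[-1, -1/2, -3/8, -11/32, -43/128, -85/256]  R=[-679/2048, -339/1024, -169/512, -21/64, -5/16, -1/4, 0]  gives -1359/4096
v_14 [RBBRBRBRBBRRRB]  L=[-1, -1/2, -3/8, -11/32, -43/128, -85/256, -1359/4096]  R=[-679/2048, -339/1024, -169/512, -21/64, -5/16, -1/4, 0]  gives -2717/8192

-2717/8192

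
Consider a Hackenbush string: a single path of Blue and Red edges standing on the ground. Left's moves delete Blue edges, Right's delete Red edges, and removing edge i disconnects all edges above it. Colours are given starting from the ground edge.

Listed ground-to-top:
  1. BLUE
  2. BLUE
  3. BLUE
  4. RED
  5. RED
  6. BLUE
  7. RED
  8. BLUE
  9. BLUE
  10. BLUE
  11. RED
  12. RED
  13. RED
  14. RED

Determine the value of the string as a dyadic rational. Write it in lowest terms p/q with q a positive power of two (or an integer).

value(B) = { 0 | · } -> 1
value(BB) = { 0, 1 | · } -> 2
value(BBB) = { 0, 1, 2 | · } -> 3
value(BBBR) = { 0, 1, 2 | 3 } -> 5/2
value(BBBRR) = { 0, 1, 2 | 5/2, 3 } -> 9/4
value(BBBRRB) = { 0, 1, 2, 9/4 | 5/2, 3 } -> 19/8
value(BBBRRBR) = { 0, 1, 2, 9/4 | 19/8, 5/2, 3 } -> 37/16
value(BBBRRBRB) = { 0, 1, 2, 9/4, 37/16 | 19/8, 5/2, 3 } -> 75/32
value(BBBRRBRBB) = { 0, 1, 2, 9/4, 37/16, 75/32 | 19/8, 5/2, 3 } -> 151/64
value(BBBRRBRBBB) = { 0, 1, 2, 9/4, 37/16, 75/32, 151/64 | 19/8, 5/2, 3 } -> 303/128
value(BBBRRBRBBBR) = { 0, 1, 2, 9/4, 37/16, 75/32, 151/64 | 303/128, 19/8, 5/2, 3 } -> 605/256
value(BBBRRBRBBBRR) = { 0, 1, 2, 9/4, 37/16, 75/32, 151/64 | 605/256, 303/128, 19/8, 5/2, 3 } -> 1209/512
value(BBBRRBRBBBRRR) = { 0, 1, 2, 9/4, 37/16, 75/32, 151/64 | 1209/512, 605/256, 303/128, 19/8, 5/2, 3 } -> 2417/1024
value(BBBRRBRBBBRRRR) = { 0, 1, 2, 9/4, 37/16, 75/32, 151/64 | 2417/1024, 1209/512, 605/256, 303/128, 19/8, 5/2, 3 } -> 4833/2048

4833/2048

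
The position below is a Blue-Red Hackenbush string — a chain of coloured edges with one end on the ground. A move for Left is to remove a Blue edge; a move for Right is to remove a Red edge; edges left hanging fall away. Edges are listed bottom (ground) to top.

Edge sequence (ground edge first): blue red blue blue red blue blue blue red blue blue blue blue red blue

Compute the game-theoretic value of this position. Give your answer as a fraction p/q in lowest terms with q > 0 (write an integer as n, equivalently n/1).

14203/16384

Build v(s[:k]) for k = 1..15, string s = blue red blue blue red blue blue blue red blue blue blue blue red blue.
edge 1 of 15 (blue): { 0 | · } so 1
edge 2 of 15 (red): { 0 | 1 } so 1/2
edge 3 of 15 (blue): { 0, 1/2 | 1 } so 3/4
edge 4 of 15 (blue): { 0, 1/2, 3/4 | 1 } so 7/8
edge 5 of 15 (red): { 0, 1/2, 3/4 | 7/8, 1 } so 13/16
edge 6 of 15 (blue): { 0, 1/2, 3/4, 13/16 | 7/8, 1 } so 27/32
edge 7 of 15 (blue): { 0, 1/2, 3/4, 13/16, 27/32 | 7/8, 1 } so 55/64
edge 8 of 15 (blue): { 0, 1/2, 3/4, 13/16, 27/32, 55/64 | 7/8, 1 } so 111/128
edge 9 of 15 (red): { 0, 1/2, 3/4, 13/16, 27/32, 55/64 | 111/128, 7/8, 1 } so 221/256
edge 10 of 15 (blue): { 0, 1/2, 3/4, 13/16, 27/32, 55/64, 221/256 | 111/128, 7/8, 1 } so 443/512
edge 11 of 15 (blue): { 0, 1/2, 3/4, 13/16, 27/32, 55/64, 221/256, 443/512 | 111/128, 7/8, 1 } so 887/1024
edge 12 of 15 (blue): { 0, 1/2, 3/4, 13/16, 27/32, 55/64, 221/256, 443/512, 887/1024 | 111/128, 7/8, 1 } so 1775/2048
edge 13 of 15 (blue): { 0, 1/2, 3/4, 13/16, 27/32, 55/64, 221/256, 443/512, 887/1024, 1775/2048 | 111/128, 7/8, 1 } so 3551/4096
edge 14 of 15 (red): { 0, 1/2, 3/4, 13/16, 27/32, 55/64, 221/256, 443/512, 887/1024, 1775/2048 | 3551/4096, 111/128, 7/8, 1 } so 7101/8192
edge 15 of 15 (blue): { 0, 1/2, 3/4, 13/16, 27/32, 55/64, 221/256, 443/512, 887/1024, 1775/2048, 7101/8192 | 3551/4096, 111/128, 7/8, 1 } so 14203/16384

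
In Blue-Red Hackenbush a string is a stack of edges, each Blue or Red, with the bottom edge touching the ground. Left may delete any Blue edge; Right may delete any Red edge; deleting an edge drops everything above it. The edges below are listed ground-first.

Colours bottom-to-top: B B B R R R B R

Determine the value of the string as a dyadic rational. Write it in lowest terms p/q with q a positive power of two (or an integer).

edge 1 of 8 (B): { 0 | — } -> 1
edge 2 of 8 (B): { 0, 1 | — } -> 2
edge 3 of 8 (B): { 0, 1, 2 | — } -> 3
edge 4 of 8 (R): { 0, 1, 2 | 3 } -> 5/2
edge 5 of 8 (R): { 0, 1, 2 | 5/2, 3 } -> 9/4
edge 6 of 8 (R): { 0, 1, 2 | 9/4, 5/2, 3 } -> 17/8
edge 7 of 8 (B): { 0, 1, 2, 17/8 | 9/4, 5/2, 3 } -> 35/16
edge 8 of 8 (R): { 0, 1, 2, 17/8 | 35/16, 9/4, 5/2, 3 } -> 69/32

69/32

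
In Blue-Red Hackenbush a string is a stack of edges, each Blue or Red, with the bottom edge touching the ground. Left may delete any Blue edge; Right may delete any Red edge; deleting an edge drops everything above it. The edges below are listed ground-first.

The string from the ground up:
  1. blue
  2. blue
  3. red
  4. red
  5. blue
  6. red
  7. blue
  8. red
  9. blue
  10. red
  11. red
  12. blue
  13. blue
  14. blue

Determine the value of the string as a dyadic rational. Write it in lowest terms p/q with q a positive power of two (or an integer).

5455/4096

Prefix values for blue blue red red blue red blue red blue red red blue blue blue via {L|R} + simplicity:
1 of 14 · b · max L 0 · min R +∞ → 1
2 of 14 · bb · max L 1 · min R +∞ → 2
3 of 14 · bbr · max L 1 · min R 2 → 3/2
4 of 14 · bbrr · max L 1 · min R 3/2 → 5/4
5 of 14 · bbrrb · max L 5/4 · min R 3/2 → 11/8
6 of 14 · bbrrbr · max L 5/4 · min R 11/8 → 21/16
7 of 14 · bbrrbrb · max L 21/16 · min R 11/8 → 43/32
8 of 14 · bbrrbrbr · max L 21/16 · min R 43/32 → 85/64
9 of 14 · bbrrbrbrb · max L 85/64 · min R 43/32 → 171/128
10 of 14 · bbrrbrbrbr · max L 85/64 · min R 171/128 → 341/256
11 of 14 · bbrrbrbrbrr · max L 85/64 · min R 341/256 → 681/512
12 of 14 · bbrrbrbrbrrb · max L 681/512 · min R 341/256 → 1363/1024
13 of 14 · bbrrbrbrbrrbb · max L 1363/1024 · min R 341/256 → 2727/2048
14 of 14 · bbrrbrbrbrrbbb · max L 2727/2048 · min R 341/256 → 5455/4096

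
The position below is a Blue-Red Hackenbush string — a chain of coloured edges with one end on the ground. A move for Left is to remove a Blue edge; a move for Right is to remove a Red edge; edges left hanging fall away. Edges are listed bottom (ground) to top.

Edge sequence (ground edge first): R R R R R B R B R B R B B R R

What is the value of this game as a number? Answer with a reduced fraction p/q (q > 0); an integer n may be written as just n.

step 1: add R to get R; options L={ (no moves) } R={ 0 } ⇒ -1
step 2: add R to get RR; options L={ (no moves) } R={ -1 0 } ⇒ -2
step 3: add R to get RRR; options L={ (no moves) } R={ -2 -1 0 } ⇒ -3
step 4: add R to get RRRR; options L={ (no moves) } R={ -3 -2 -1 0 } ⇒ -4
step 5: add R to get RRRRR; options L={ (no moves) } R={ -4 -3 -2 -1 0 } ⇒ -5
step 6: add B to get RRRRRB; options L={ -5 } R={ -4 -3 -2 -1 0 } ⇒ -9/2
step 7: add R to get RRRRRBR; options L={ -5 } R={ -9/2 -4 -3 -2 -1 0 } ⇒ -19/4
step 8: add B to get RRRRRBRB; options L={ -5 -19/4 } R={ -9/2 -4 -3 -2 -1 0 } ⇒ -37/8
step 9: add R to get RRRRRBRBR; options L={ -5 -19/4 } R={ -37/8 -9/2 -4 -3 -2 -1 0 } ⇒ -75/16
step 10: add B to get RRRRRBRBRB; options L={ -5 -19/4 -75/16 } R={ -37/8 -9/2 -4 -3 -2 -1 0 } ⇒ -149/32
step 11: add R to get RRRRRBRBRBR; options L={ -5 -19/4 -75/16 } R={ -149/32 -37/8 -9/2 -4 -3 -2 -1 0 } ⇒ -299/64
step 12: add B to get RRRRRBRBRBRB; options L={ -5 -19/4 -75/16 -299/64 } R={ -149/32 -37/8 -9/2 -4 -3 -2 -1 0 } ⇒ -597/128
step 13: add B to get RRRRRBRBRBRBB; options L={ -5 -19/4 -75/16 -299/64 -597/128 } R={ -149/32 -37/8 -9/2 -4 -3 -2 -1 0 } ⇒ -1193/256
step 14: add R to get RRRRRBRBRBRBBR; options L={ -5 -19/4 -75/16 -299/64 -597/128 } R={ -1193/256 -149/32 -37/8 -9/2 -4 -3 -2 -1 0 } ⇒ -2387/512
step 15: add R to get RRRRRBRBRBRBBRR; options L={ -5 -19/4 -75/16 -299/64 -597/128 } R={ -2387/512 -1193/256 -149/32 -37/8 -9/2 -4 -3 -2 -1 0 } ⇒ -4775/1024

-4775/1024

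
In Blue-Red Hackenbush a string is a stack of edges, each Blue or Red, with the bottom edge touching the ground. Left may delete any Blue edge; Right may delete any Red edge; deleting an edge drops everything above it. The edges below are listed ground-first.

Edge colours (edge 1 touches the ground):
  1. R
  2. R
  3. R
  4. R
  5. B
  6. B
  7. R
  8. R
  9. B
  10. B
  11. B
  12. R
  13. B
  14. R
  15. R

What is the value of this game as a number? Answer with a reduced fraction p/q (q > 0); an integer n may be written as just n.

-6935/2048

Recurse on prefixes of the 15-edge string R R R R B B R R B B B R B R R:
g(R) = {  | 0 } => -1
g(RR) = {  | -1; 0 } => -2
g(RRR) = {  | -2; -1; 0 } => -3
g(RRRR) = {  | -3; -2; -1; 0 } => -4
g(RRRRB) = { -4 | -3; -2; -1; 0 } => -7/2
g(RRRRBB) = { -4; -7/2 | -3; -2; -1; 0 } => -13/4
g(RRRRBBR) = { -4; -7/2 | -13/4; -3; -2; -1; 0 } => -27/8
g(RRRRBBRR) = { -4; -7/2 | -27/8; -13/4; -3; -2; -1; 0 } => -55/16
g(RRRRBBRRB) = { -4; -7/2; -55/16 | -27/8; -13/4; -3; -2; -1; 0 } => -109/32
g(RRRRBBRRBB) = { -4; -7/2; -55/16; -109/32 | -27/8; -13/4; -3; -2; -1; 0 } => -217/64
g(RRRRBBRRBBB) = { -4; -7/2; -55/16; -109/32; -217/64 | -27/8; -13/4; -3; -2; -1; 0 } => -433/128
g(RRRRBBRRBBBR) = { -4; -7/2; -55/16; -109/32; -217/64 | -433/128; -27/8; -13/4; -3; -2; -1; 0 } => -867/256
g(RRRRBBRRBBBRB) = { -4; -7/2; -55/16; -109/32; -217/64; -867/256 | -433/128; -27/8; -13/4; -3; -2; -1; 0 } => -1733/512
g(RRRRBBRRBBBRBR) = { -4; -7/2; -55/16; -109/32; -217/64; -867/256 | -1733/512; -433/128; -27/8; -13/4; -3; -2; -1; 0 } => -3467/1024
g(RRRRBBRRBBBRBRR) = { -4; -7/2; -55/16; -109/32; -217/64; -867/256 | -3467/1024; -1733/512; -433/128; -27/8; -13/4; -3; -2; -1; 0 } => -6935/2048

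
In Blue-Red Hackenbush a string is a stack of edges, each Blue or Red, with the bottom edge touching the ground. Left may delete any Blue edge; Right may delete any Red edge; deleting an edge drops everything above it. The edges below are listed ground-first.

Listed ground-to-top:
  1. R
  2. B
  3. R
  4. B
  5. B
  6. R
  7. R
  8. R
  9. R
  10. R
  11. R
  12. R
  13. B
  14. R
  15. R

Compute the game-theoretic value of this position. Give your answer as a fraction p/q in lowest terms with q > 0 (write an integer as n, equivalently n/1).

Build value(s[:k]) for k = 1..15, string s = R B R B B R R R R R R R B R R.
R: Left { (no moves) }, Right { 0 } — simplest -1
RB: Left { -1 }, Right { 0 } — simplest -1/2
RBR: Left { -1 }, Right { -1/2 0 } — simplest -3/4
RBRB: Left { -1 -3/4 }, Right { -1/2 0 } — simplest -5/8
RBRBB: Left { -1 -3/4 -5/8 }, Right { -1/2 0 } — simplest -9/16
RBRBBR: Left { -1 -3/4 -5/8 }, Right { -9/16 -1/2 0 } — simplest -19/32
RBRBBRR: Left { -1 -3/4 -5/8 }, Right { -19/32 -9/16 -1/2 0 } — simplest -39/64
RBRBBRRR: Left { -1 -3/4 -5/8 }, Right { -39/64 -19/32 -9/16 -1/2 0 } — simplest -79/128
RBRBBRRRR: Left { -1 -3/4 -5/8 }, Right { -79/128 -39/64 -19/32 -9/16 -1/2 0 } — simplest -159/256
RBRBBRRRRR: Left { -1 -3/4 -5/8 }, Right { -159/256 -79/128 -39/64 -19/32 -9/16 -1/2 0 } — simplest -319/512
RBRBBRRRRRR: Left { -1 -3/4 -5/8 }, Right { -319/512 -159/256 -79/128 -39/64 -19/32 -9/16 -1/2 0 } — simplest -639/1024
RBRBBRRRRRRR: Left { -1 -3/4 -5/8 }, Right { -639/1024 -319/512 -159/256 -79/128 -39/64 -19/32 -9/16 -1/2 0 } — simplest -1279/2048
RBRBBRRRRRRRB: Left { -1 -3/4 -5/8 -1279/2048 }, Right { -639/1024 -319/512 -159/256 -79/128 -39/64 -19/32 -9/16 -1/2 0 } — simplest -2557/4096
RBRBBRRRRRRRBR: Left { -1 -3/4 -5/8 -1279/2048 }, Right { -2557/4096 -639/1024 -319/512 -159/256 -79/128 -39/64 -19/32 -9/16 -1/2 0 } — simplest -5115/8192
RBRBBRRRRRRRBRR: Left { -1 -3/4 -5/8 -1279/2048 }, Right { -5115/8192 -2557/4096 -639/1024 -319/512 -159/256 -79/128 -39/64 -19/32 -9/16 -1/2 0 } — simplest -10231/16384

-10231/16384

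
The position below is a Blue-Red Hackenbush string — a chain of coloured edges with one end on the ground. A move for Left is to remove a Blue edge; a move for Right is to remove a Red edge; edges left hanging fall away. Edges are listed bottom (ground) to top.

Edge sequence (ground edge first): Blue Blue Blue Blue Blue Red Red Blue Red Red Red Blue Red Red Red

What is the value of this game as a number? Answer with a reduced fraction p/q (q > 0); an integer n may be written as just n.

Build val(s[:k]) for k = 1..15, string s = Blue Blue Blue Blue Blue Red Red Blue Red Red Red Blue Red Red Red.
step 1: add Blue to get B; options L={ 0 } R={ · } → 1
step 2: add Blue to get BB; options L={ 0; 1 } R={ · } → 2
step 3: add Blue to get BBB; options L={ 0; 1; 2 } R={ · } → 3
step 4: add Blue to get BBBB; options L={ 0; 1; 2; 3 } R={ · } → 4
step 5: add Blue to get BBBBB; options L={ 0; 1; 2; 3; 4 } R={ · } → 5
step 6: add Red to get BBBBBR; options L={ 0; 1; 2; 3; 4 } R={ 5 } → 9/2
step 7: add Red to get BBBBBRR; options L={ 0; 1; 2; 3; 4 } R={ 9/2; 5 } → 17/4
step 8: add Blue to get BBBBBRRB; options L={ 0; 1; 2; 3; 4; 17/4 } R={ 9/2; 5 } → 35/8
step 9: add Red to get BBBBBRRBR; options L={ 0; 1; 2; 3; 4; 17/4 } R={ 35/8; 9/2; 5 } → 69/16
step 10: add Red to get BBBBBRRBRR; options L={ 0; 1; 2; 3; 4; 17/4 } R={ 69/16; 35/8; 9/2; 5 } → 137/32
step 11: add Red to get BBBBBRRBRRR; options L={ 0; 1; 2; 3; 4; 17/4 } R={ 137/32; 69/16; 35/8; 9/2; 5 } → 273/64
step 12: add Blue to get BBBBBRRBRRRB; options L={ 0; 1; 2; 3; 4; 17/4; 273/64 } R={ 137/32; 69/16; 35/8; 9/2; 5 } → 547/128
step 13: add Red to get BBBBBRRBRRRBR; options L={ 0; 1; 2; 3; 4; 17/4; 273/64 } R={ 547/128; 137/32; 69/16; 35/8; 9/2; 5 } → 1093/256
step 14: add Red to get BBBBBRRBRRRBRR; options L={ 0; 1; 2; 3; 4; 17/4; 273/64 } R={ 1093/256; 547/128; 137/32; 69/16; 35/8; 9/2; 5 } → 2185/512
step 15: add Red to get BBBBBRRBRRRBRRR; options L={ 0; 1; 2; 3; 4; 17/4; 273/64 } R={ 2185/512; 1093/256; 547/128; 137/32; 69/16; 35/8; 9/2; 5 } → 4369/1024

4369/1024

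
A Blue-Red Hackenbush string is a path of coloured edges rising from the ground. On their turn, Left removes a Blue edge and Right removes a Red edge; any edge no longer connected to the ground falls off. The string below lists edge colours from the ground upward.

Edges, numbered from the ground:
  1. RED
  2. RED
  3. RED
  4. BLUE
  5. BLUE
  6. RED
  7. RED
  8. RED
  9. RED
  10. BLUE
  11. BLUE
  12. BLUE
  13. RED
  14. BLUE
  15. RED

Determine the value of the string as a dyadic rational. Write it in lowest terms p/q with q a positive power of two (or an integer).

Prefix values for RED RED RED BLUE BLUE RED RED RED RED BLUE BLUE BLUE RED BLUE RED via {L|R} + simplicity:
R: Left { — }, Right { 0 } => simplest -1
RR: Left { — }, Right { -1 0 } => simplest -2
RRR: Left { — }, Right { -2 -1 0 } => simplest -3
RRRB: Left { -3 }, Right { -2 -1 0 } => simplest -5/2
RRRBB: Left { -3 -5/2 }, Right { -2 -1 0 } => simplest -9/4
RRRBBR: Left { -3 -5/2 }, Right { -9/4 -2 -1 0 } => simplest -19/8
RRRBBRR: Left { -3 -5/2 }, Right { -19/8 -9/4 -2 -1 0 } => simplest -39/16
RRRBBRRR: Left { -3 -5/2 }, Right { -39/16 -19/8 -9/4 -2 -1 0 } => simplest -79/32
RRRBBRRRR: Left { -3 -5/2 }, Right { -79/32 -39/16 -19/8 -9/4 -2 -1 0 } => simplest -159/64
RRRBBRRRRB: Left { -3 -5/2 -159/64 }, Right { -79/32 -39/16 -19/8 -9/4 -2 -1 0 } => simplest -317/128
RRRBBRRRRBB: Left { -3 -5/2 -159/64 -317/128 }, Right { -79/32 -39/16 -19/8 -9/4 -2 -1 0 } => simplest -633/256
RRRBBRRRRBBB: Left { -3 -5/2 -159/64 -317/128 -633/256 }, Right { -79/32 -39/16 -19/8 -9/4 -2 -1 0 } => simplest -1265/512
RRRBBRRRRBBBR: Left { -3 -5/2 -159/64 -317/128 -633/256 }, Right { -1265/512 -79/32 -39/16 -19/8 -9/4 -2 -1 0 } => simplest -2531/1024
RRRBBRRRRBBBRB: Left { -3 -5/2 -159/64 -317/128 -633/256 -2531/1024 }, Right { -1265/512 -79/32 -39/16 -19/8 -9/4 -2 -1 0 } => simplest -5061/2048
RRRBBRRRRBBBRBR: Left { -3 -5/2 -159/64 -317/128 -633/256 -2531/1024 }, Right { -5061/2048 -1265/512 -79/32 -39/16 -19/8 -9/4 -2 -1 0 } => simplest -10123/4096

-10123/4096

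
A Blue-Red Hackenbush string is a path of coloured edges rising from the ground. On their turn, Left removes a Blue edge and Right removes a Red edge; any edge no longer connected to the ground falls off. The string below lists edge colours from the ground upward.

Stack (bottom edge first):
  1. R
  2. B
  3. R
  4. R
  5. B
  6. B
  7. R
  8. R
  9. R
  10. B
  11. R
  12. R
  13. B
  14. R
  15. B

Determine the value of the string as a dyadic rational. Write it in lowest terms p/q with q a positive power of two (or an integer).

step 1: add R to get R; options L={ none } R={ 0 } so -1
step 2: add B to get RB; options L={ -1 } R={ 0 } so -1/2
step 3: add R to get RBR; options L={ -1 } R={ -1/2; 0 } so -3/4
step 4: add R to get RBRR; options L={ -1 } R={ -3/4; -1/2; 0 } so -7/8
step 5: add B to get RBRRB; options L={ -1; -7/8 } R={ -3/4; -1/2; 0 } so -13/16
step 6: add B to get RBRRBB; options L={ -1; -7/8; -13/16 } R={ -3/4; -1/2; 0 } so -25/32
step 7: add R to get RBRRBBR; options L={ -1; -7/8; -13/16 } R={ -25/32; -3/4; -1/2; 0 } so -51/64
step 8: add R to get RBRRBBRR; options L={ -1; -7/8; -13/16 } R={ -51/64; -25/32; -3/4; -1/2; 0 } so -103/128
step 9: add R to get RBRRBBRRR; options L={ -1; -7/8; -13/16 } R={ -103/128; -51/64; -25/32; -3/4; -1/2; 0 } so -207/256
step 10: add B to get RBRRBBRRRB; options L={ -1; -7/8; -13/16; -207/256 } R={ -103/128; -51/64; -25/32; -3/4; -1/2; 0 } so -413/512
step 11: add R to get RBRRBBRRRBR; options L={ -1; -7/8; -13/16; -207/256 } R={ -413/512; -103/128; -51/64; -25/32; -3/4; -1/2; 0 } so -827/1024
step 12: add R to get RBRRBBRRRBRR; options L={ -1; -7/8; -13/16; -207/256 } R={ -827/1024; -413/512; -103/128; -51/64; -25/32; -3/4; -1/2; 0 } so -1655/2048
step 13: add B to get RBRRBBRRRBRRB; options L={ -1; -7/8; -13/16; -207/256; -1655/2048 } R={ -827/1024; -413/512; -103/128; -51/64; -25/32; -3/4; -1/2; 0 } so -3309/4096
step 14: add R to get RBRRBBRRRBRRBR; options L={ -1; -7/8; -13/16; -207/256; -1655/2048 } R={ -3309/4096; -827/1024; -413/512; -103/128; -51/64; -25/32; -3/4; -1/2; 0 } so -6619/8192
step 15: add B to get RBRRBBRRRBRRBRB; options L={ -1; -7/8; -13/16; -207/256; -1655/2048; -6619/8192 } R={ -3309/4096; -827/1024; -413/512; -103/128; -51/64; -25/32; -3/4; -1/2; 0 } so -13237/16384

-13237/16384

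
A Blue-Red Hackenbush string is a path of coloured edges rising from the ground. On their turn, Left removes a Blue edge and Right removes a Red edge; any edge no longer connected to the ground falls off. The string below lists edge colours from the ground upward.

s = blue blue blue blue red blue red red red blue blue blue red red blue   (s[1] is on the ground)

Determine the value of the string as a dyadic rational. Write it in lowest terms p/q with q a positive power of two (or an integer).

7283/2048

b: Left { 0 }, Right { none } = simplest 1
bb: Left { 0 1 }, Right { none } = simplest 2
bbb: Left { 0 1 2 }, Right { none } = simplest 3
bbbb: Left { 0 1 2 3 }, Right { none } = simplest 4
bbbbr: Left { 0 1 2 3 }, Right { 4 } = simplest 7/2
bbbbrb: Left { 0 1 2 3 7/2 }, Right { 4 } = simplest 15/4
bbbbrbr: Left { 0 1 2 3 7/2 }, Right { 15/4 4 } = simplest 29/8
bbbbrbrr: Left { 0 1 2 3 7/2 }, Right { 29/8 15/4 4 } = simplest 57/16
bbbbrbrrr: Left { 0 1 2 3 7/2 }, Right { 57/16 29/8 15/4 4 } = simplest 113/32
bbbbrbrrrb: Left { 0 1 2 3 7/2 113/32 }, Right { 57/16 29/8 15/4 4 } = simplest 227/64
bbbbrbrrrbb: Left { 0 1 2 3 7/2 113/32 227/64 }, Right { 57/16 29/8 15/4 4 } = simplest 455/128
bbbbrbrrrbbb: Left { 0 1 2 3 7/2 113/32 227/64 455/128 }, Right { 57/16 29/8 15/4 4 } = simplest 911/256
bbbbrbrrrbbbr: Left { 0 1 2 3 7/2 113/32 227/64 455/128 }, Right { 911/256 57/16 29/8 15/4 4 } = simplest 1821/512
bbbbrbrrrbbbrr: Left { 0 1 2 3 7/2 113/32 227/64 455/128 }, Right { 1821/512 911/256 57/16 29/8 15/4 4 } = simplest 3641/1024
bbbbrbrrrbbbrrb: Left { 0 1 2 3 7/2 113/32 227/64 455/128 3641/1024 }, Right { 1821/512 911/256 57/16 29/8 15/4 4 } = simplest 7283/2048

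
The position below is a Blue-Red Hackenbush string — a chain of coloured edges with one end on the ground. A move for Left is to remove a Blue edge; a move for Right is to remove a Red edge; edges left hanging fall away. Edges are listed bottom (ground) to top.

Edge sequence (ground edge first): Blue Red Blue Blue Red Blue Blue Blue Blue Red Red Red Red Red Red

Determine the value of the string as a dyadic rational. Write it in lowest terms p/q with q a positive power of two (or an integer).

Build G(s[:k]) for k = 1..15, string s = Blue Red Blue Blue Red Blue Blue Blue Blue Red Red Red Red Red Red.
G_1 [B]  L=[0]  R=[(no moves)]  => 1
G_2 [BR]  L=[0]  R=[1]  => 1/2
G_3 [BRB]  L=[0 1/2]  R=[1]  => 3/4
G_4 [BRBB]  L=[0 1/2 3/4]  R=[1]  => 7/8
G_5 [BRBBR]  L=[0 1/2 3/4]  R=[7/8 1]  => 13/16
G_6 [BRBBRB]  L=[0 1/2 3/4 13/16]  R=[7/8 1]  => 27/32
G_7 [BRBBRBB]  L=[0 1/2 3/4 13/16 27/32]  R=[7/8 1]  => 55/64
G_8 [BRBBRBBB]  L=[0 1/2 3/4 13/16 27/32 55/64]  R=[7/8 1]  => 111/128
G_9 [BRBBRBBBB]  L=[0 1/2 3/4 13/16 27/32 55/64 111/128]  R=[7/8 1]  => 223/256
G_10 [BRBBRBBBBR]  L=[0 1/2 3/4 13/16 27/32 55/64 111/128]  R=[223/256 7/8 1]  => 445/512
G_11 [BRBBRBBBBRR]  L=[0 1/2 3/4 13/16 27/32 55/64 111/128]  R=[445/512 223/256 7/8 1]  => 889/1024
G_12 [BRBBRBBBBRRR]  L=[0 1/2 3/4 13/16 27/32 55/64 111/128]  R=[889/1024 445/512 223/256 7/8 1]  => 1777/2048
G_13 [BRBBRBBBBRRRR]  L=[0 1/2 3/4 13/16 27/32 55/64 111/128]  R=[1777/2048 889/1024 445/512 223/256 7/8 1]  => 3553/4096
G_14 [BRBBRBBBBRRRRR]  L=[0 1/2 3/4 13/16 27/32 55/64 111/128]  R=[3553/4096 1777/2048 889/1024 445/512 223/256 7/8 1]  => 7105/8192
G_15 [BRBBRBBBBRRRRRR]  L=[0 1/2 3/4 13/16 27/32 55/64 111/128]  R=[7105/8192 3553/4096 1777/2048 889/1024 445/512 223/256 7/8 1]  => 14209/16384

14209/16384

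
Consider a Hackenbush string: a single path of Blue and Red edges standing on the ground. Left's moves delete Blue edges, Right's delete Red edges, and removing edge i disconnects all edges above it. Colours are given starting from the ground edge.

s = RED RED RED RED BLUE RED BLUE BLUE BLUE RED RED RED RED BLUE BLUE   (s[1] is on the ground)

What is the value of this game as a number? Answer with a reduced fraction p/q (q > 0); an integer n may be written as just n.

1 of 15 · R · max L −∞ · min R 0 -> -1
2 of 15 · RR · max L −∞ · min R -1 -> -2
3 of 15 · RRR · max L −∞ · min R -2 -> -3
4 of 15 · RRRR · max L −∞ · min R -3 -> -4
5 of 15 · RRRRB · max L -4 · min R -3 -> -7/2
6 of 15 · RRRRBR · max L -4 · min R -7/2 -> -15/4
7 of 15 · RRRRBRB · max L -15/4 · min R -7/2 -> -29/8
8 of 15 · RRRRBRBB · max L -29/8 · min R -7/2 -> -57/16
9 of 15 · RRRRBRBBB · max L -57/16 · min R -7/2 -> -113/32
10 of 15 · RRRRBRBBBR · max L -57/16 · min R -113/32 -> -227/64
11 of 15 · RRRRBRBBBRR · max L -57/16 · min R -227/64 -> -455/128
12 of 15 · RRRRBRBBBRRR · max L -57/16 · min R -455/128 -> -911/256
13 of 15 · RRRRBRBBBRRRR · max L -57/16 · min R -911/256 -> -1823/512
14 of 15 · RRRRBRBBBRRRRB · max L -1823/512 · min R -911/256 -> -3645/1024
15 of 15 · RRRRBRBBBRRRRBB · max L -3645/1024 · min R -911/256 -> -7289/2048

-7289/2048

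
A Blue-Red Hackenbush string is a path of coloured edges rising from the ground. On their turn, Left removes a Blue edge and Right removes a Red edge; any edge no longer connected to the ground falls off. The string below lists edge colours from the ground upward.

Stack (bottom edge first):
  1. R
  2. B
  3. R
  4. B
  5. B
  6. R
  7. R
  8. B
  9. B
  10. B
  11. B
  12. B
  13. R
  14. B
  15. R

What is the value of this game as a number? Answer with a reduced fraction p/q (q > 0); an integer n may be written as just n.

-9739/16384

g(R) = {  | 0 } => -1
g(RB) = { -1 | 0 } => -1/2
g(RBR) = { -1 | -1/2,0 } => -3/4
g(RBRB) = { -1,-3/4 | -1/2,0 } => -5/8
g(RBRBB) = { -1,-3/4,-5/8 | -1/2,0 } => -9/16
g(RBRBBR) = { -1,-3/4,-5/8 | -9/16,-1/2,0 } => -19/32
g(RBRBBRR) = { -1,-3/4,-5/8 | -19/32,-9/16,-1/2,0 } => -39/64
g(RBRBBRRB) = { -1,-3/4,-5/8,-39/64 | -19/32,-9/16,-1/2,0 } => -77/128
g(RBRBBRRBB) = { -1,-3/4,-5/8,-39/64,-77/128 | -19/32,-9/16,-1/2,0 } => -153/256
g(RBRBBRRBBB) = { -1,-3/4,-5/8,-39/64,-77/128,-153/256 | -19/32,-9/16,-1/2,0 } => -305/512
g(RBRBBRRBBBB) = { -1,-3/4,-5/8,-39/64,-77/128,-153/256,-305/512 | -19/32,-9/16,-1/2,0 } => -609/1024
g(RBRBBRRBBBBB) = { -1,-3/4,-5/8,-39/64,-77/128,-153/256,-305/512,-609/1024 | -19/32,-9/16,-1/2,0 } => -1217/2048
g(RBRBBRRBBBBBR) = { -1,-3/4,-5/8,-39/64,-77/128,-153/256,-305/512,-609/1024 | -1217/2048,-19/32,-9/16,-1/2,0 } => -2435/4096
g(RBRBBRRBBBBBRB) = { -1,-3/4,-5/8,-39/64,-77/128,-153/256,-305/512,-609/1024,-2435/4096 | -1217/2048,-19/32,-9/16,-1/2,0 } => -4869/8192
g(RBRBBRRBBBBBRBR) = { -1,-3/4,-5/8,-39/64,-77/128,-153/256,-305/512,-609/1024,-2435/4096 | -4869/8192,-1217/2048,-19/32,-9/16,-1/2,0 } => -9739/16384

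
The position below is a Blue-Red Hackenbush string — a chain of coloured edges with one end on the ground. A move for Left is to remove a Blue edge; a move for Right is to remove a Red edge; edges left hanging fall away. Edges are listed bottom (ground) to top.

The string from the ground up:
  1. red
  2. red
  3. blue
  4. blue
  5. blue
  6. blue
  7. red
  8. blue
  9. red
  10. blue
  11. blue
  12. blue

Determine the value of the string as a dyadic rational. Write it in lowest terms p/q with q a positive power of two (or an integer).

-1105/1024

Recurse on prefixes of the 12-edge string red red blue blue blue blue red blue red blue blue blue:
1 of 12 · r · max L −∞ · min R 0 => -1
2 of 12 · rr · max L −∞ · min R -1 => -2
3 of 12 · rrb · max L -2 · min R -1 => -3/2
4 of 12 · rrbb · max L -3/2 · min R -1 => -5/4
5 of 12 · rrbbb · max L -5/4 · min R -1 => -9/8
6 of 12 · rrbbbb · max L -9/8 · min R -1 => -17/16
7 of 12 · rrbbbbr · max L -9/8 · min R -17/16 => -35/32
8 of 12 · rrbbbbrb · max L -35/32 · min R -17/16 => -69/64
9 of 12 · rrbbbbrbr · max L -35/32 · min R -69/64 => -139/128
10 of 12 · rrbbbbrbrb · max L -139/128 · min R -69/64 => -277/256
11 of 12 · rrbbbbrbrbb · max L -277/256 · min R -69/64 => -553/512
12 of 12 · rrbbbbrbrbbb · max L -553/512 · min R -69/64 => -1105/1024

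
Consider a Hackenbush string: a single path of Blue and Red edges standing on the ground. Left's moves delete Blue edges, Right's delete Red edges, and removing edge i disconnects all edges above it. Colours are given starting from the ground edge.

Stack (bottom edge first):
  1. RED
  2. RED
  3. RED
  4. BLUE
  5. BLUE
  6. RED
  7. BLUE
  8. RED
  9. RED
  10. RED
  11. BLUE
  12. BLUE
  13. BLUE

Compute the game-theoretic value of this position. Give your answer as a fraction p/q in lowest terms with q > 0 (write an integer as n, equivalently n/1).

-2417/1024

Prefix values for RED RED RED BLUE BLUE RED BLUE RED RED RED BLUE BLUE BLUE via {L|R} + simplicity:
edge 1 of 13 (RED): { (no moves) | 0 } = -1
edge 2 of 13 (RED): { (no moves) | -1 0 } = -2
edge 3 of 13 (RED): { (no moves) | -2 -1 0 } = -3
edge 4 of 13 (BLUE): { -3 | -2 -1 0 } = -5/2
edge 5 of 13 (BLUE): { -3 -5/2 | -2 -1 0 } = -9/4
edge 6 of 13 (RED): { -3 -5/2 | -9/4 -2 -1 0 } = -19/8
edge 7 of 13 (BLUE): { -3 -5/2 -19/8 | -9/4 -2 -1 0 } = -37/16
edge 8 of 13 (RED): { -3 -5/2 -19/8 | -37/16 -9/4 -2 -1 0 } = -75/32
edge 9 of 13 (RED): { -3 -5/2 -19/8 | -75/32 -37/16 -9/4 -2 -1 0 } = -151/64
edge 10 of 13 (RED): { -3 -5/2 -19/8 | -151/64 -75/32 -37/16 -9/4 -2 -1 0 } = -303/128
edge 11 of 13 (BLUE): { -3 -5/2 -19/8 -303/128 | -151/64 -75/32 -37/16 -9/4 -2 -1 0 } = -605/256
edge 12 of 13 (BLUE): { -3 -5/2 -19/8 -303/128 -605/256 | -151/64 -75/32 -37/16 -9/4 -2 -1 0 } = -1209/512
edge 13 of 13 (BLUE): { -3 -5/2 -19/8 -303/128 -605/256 -1209/512 | -151/64 -75/32 -37/16 -9/4 -2 -1 0 } = -2417/1024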